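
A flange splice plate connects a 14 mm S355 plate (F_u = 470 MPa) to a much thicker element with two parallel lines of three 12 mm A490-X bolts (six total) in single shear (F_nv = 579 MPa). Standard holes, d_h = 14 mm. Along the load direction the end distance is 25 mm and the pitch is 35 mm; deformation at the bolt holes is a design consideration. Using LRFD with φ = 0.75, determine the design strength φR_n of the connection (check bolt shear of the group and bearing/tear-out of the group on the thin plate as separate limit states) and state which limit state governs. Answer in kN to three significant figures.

295 kN (bolt shear governs)

Bolt shear: A_b = π·12²/4 = 113.1 mm²; R_n = 579 × 113.1 × 6 × 1 / 1000 = 392.9 kN → 0.75 × 392.9 = 295 kN.
Bearing (1.2 l_c t F_u ≤ 2.4 d t F_u): upper limit = 2.4·12·14·470 / 1000 = 189.5 kN.
  Edge l_c = 25 − 14/2 = 18 → r_n = 142.1 kN; interior l_c = 35 − 14 = 21 → r_n = 165.8 kN.
  R_n,bearing = 2·142.1 + 4·165.8 = 947.5 kN → 0.75 × 947.5 = 711 kN.
Bolt shear governs: 295 kN.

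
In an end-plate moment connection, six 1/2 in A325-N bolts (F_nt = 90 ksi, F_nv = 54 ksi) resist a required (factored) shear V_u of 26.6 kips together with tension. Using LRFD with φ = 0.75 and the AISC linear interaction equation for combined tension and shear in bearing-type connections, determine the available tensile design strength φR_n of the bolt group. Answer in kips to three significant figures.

59 kips

A_b = π·0.5²/4 = 0.1963 in²; f_rv = 26.6 / (6 × 0.1963) = 22.58 ksi.
F'_nt = 1.3 F_nt − (F_nt / φF_nv) f_rv = 1.3·90 − (90/(0.75·54))·22.58 = 66.82 ksi, capped at F_nt → F'_nt = 66.82 ksi.
R_n = F'_nt · A_b · n = 66.82 × 0.1963 × 6 = 78.73 kips.
Design strength φR_n = 0.75 × 78.73 = 59 kips.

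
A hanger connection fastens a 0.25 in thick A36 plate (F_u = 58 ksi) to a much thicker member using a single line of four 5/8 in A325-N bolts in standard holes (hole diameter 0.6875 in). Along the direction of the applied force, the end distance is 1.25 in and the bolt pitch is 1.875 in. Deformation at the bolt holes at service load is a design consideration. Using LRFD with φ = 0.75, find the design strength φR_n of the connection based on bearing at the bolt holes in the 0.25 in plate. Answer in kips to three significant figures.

Per bolt r_n = 1.2 l_c t F_u ≤ 2.4 d t F_u; upper limit = 2.4 × 0.625 × 0.25 × 58 = 21.75 kips.
Edge bolt: l_c = 1.25 − 0.6875/2 = 0.9062 in → 1.2 × 0.9062 × 0.25 × 58 = 15.77 → r_n = 15.77 kips.
Interior bolts: l_c = 1.875 − 0.6875 = 1.188 in → 1.2 × 1.188 × 0.25 × 58 = 20.66 → r_n = 20.66 kips.
R_n = 1 × 15.77 + 3 × 20.66 = 77.76 kips.
Design strength φR_n = 0.75 × 77.76 = 58.3 kips.

58.3 kips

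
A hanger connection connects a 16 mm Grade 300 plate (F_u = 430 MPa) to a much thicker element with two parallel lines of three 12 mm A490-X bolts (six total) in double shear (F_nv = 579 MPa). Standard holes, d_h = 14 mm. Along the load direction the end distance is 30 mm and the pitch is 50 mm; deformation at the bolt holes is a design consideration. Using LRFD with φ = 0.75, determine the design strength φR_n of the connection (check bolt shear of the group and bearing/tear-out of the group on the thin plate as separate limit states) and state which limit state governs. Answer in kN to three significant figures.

Bolt shear: A_b = π·12²/4 = 113.1 mm²; R_n = 579 × 113.1 × 6 × 2 / 1000 = 785.8 kN → 0.75 × 785.8 = 589 kN.
Bearing (1.2 l_c t F_u ≤ 2.4 d t F_u): upper limit = 2.4·12·16·430 / 1000 = 198.1 kN.
  Edge l_c = 30 − 14/2 = 23 → r_n = 189.9 kN; interior l_c = 50 − 14 = 36 → r_n = 198.1 kN.
  R_n,bearing = 2·189.9 + 4·198.1 = 1172 kN → 0.75 × 1172 = 879 kN.
Bolt shear governs: 589 kN.

589 kN (bolt shear governs)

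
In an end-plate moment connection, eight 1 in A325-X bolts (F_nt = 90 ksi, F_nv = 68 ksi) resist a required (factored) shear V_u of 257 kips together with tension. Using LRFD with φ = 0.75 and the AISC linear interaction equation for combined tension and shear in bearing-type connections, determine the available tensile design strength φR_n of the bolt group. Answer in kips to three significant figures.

A_b = π·1²/4 = 0.7854 in²; f_rv = 257 / (8 × 0.7854) = 40.9 ksi.
F'_nt = 1.3 F_nt − (F_nt / φF_nv) f_rv = 1.3·90 − (90/(0.75·68))·40.9 = 44.82 ksi, capped at F_nt → F'_nt = 44.82 ksi.
R_n = F'_nt · A_b · n = 44.82 × 0.7854 × 8 = 281.6 kips.
Design strength φR_n = 0.75 × 281.6 = 211 kips.

211 kips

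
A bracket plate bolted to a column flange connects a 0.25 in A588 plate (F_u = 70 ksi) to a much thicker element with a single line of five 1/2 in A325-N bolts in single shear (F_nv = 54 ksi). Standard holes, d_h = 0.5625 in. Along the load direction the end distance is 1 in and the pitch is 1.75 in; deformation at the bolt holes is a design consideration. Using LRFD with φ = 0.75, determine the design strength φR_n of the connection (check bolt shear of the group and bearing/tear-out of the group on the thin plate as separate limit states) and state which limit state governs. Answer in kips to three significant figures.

Bolt shear: A_b = π·0.5²/4 = 0.1963 in²; R_n = 54 × 0.1963 × 5 × 1 = 53.01 kips → 0.75 × 53.01 = 39.8 kips.
Bearing (1.2 l_c t F_u ≤ 2.4 d t F_u): upper limit = 2.4·0.5·0.25·70 = 21 kips.
  Edge l_c = 1 − 0.5625/2 = 0.7188 → r_n = 15.09 kips; interior l_c = 1.75 − 0.5625 = 1.188 → r_n = 21 kips.
  R_n,bearing = 1·15.09 + 4·21 = 99.09 kips → 0.75 × 99.09 = 74.3 kips.
Bolt shear governs: 39.8 kips.

39.8 kips (bolt shear governs)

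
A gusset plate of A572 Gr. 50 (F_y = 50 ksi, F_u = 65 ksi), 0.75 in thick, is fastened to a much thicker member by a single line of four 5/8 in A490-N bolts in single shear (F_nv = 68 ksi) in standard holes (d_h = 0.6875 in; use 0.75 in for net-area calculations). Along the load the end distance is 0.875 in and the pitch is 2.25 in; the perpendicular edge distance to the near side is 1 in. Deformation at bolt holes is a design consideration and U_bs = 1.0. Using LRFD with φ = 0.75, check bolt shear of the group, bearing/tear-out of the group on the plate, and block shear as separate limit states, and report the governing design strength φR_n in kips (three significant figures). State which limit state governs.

62.6 kips (bolt shear governs)

Bolt shear: A_b = π·0.625²/4 = 0.3068 in²; R_n = 68 × 0.3068 × 4 × 1 = 83.45 kips → 0.75 × 83.45 = 62.6 kips.
Bearing: edge l_c = 0.5312, r_n = 31.08 kips; interior l_c = 1.562, r_n = 73.12 kips; R_n = 31.08 + 3·73.12 = 250.5 kips → 188 kips.
Block shear: A_gv = 5.719, A_nv = 3.75, A_nt = 0.4688 in²; R_n = min(0.6F_uA_nv, 0.6F_yA_gv) + U_bs·F_u·A_nt = 176.7 kips → 133 kips.
Bolt shear governs: 62.6 kips.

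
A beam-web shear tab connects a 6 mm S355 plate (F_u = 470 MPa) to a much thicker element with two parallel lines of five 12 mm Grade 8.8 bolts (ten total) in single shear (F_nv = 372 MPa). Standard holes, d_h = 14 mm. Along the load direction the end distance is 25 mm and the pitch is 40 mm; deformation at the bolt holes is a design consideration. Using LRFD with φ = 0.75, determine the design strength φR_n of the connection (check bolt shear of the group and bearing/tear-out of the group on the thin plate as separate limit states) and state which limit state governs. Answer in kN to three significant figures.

Bolt shear: A_b = π·12²/4 = 113.1 mm²; R_n = 372 × 113.1 × 10 × 1 / 1000 = 420.7 kN → 0.75 × 420.7 = 316 kN.
Bearing (1.2 l_c t F_u ≤ 2.4 d t F_u): upper limit = 2.4·12·6·470 / 1000 = 81.22 kN.
  Edge l_c = 25 − 14/2 = 18 → r_n = 60.91 kN; interior l_c = 40 − 14 = 26 → r_n = 81.22 kN.
  R_n,bearing = 2·60.91 + 8·81.22 = 771.6 kN → 0.75 × 771.6 = 579 kN.
Bolt shear governs: 316 kN.

316 kN (bolt shear governs)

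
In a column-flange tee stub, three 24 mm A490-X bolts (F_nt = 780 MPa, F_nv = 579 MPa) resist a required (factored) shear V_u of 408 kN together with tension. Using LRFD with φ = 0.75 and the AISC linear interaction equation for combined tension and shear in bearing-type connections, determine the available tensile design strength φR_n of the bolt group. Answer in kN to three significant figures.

A_b = π·24²/4 = 452.4 mm²; f_rv = 408 × 1000 / (3 × 452.4) = 300.6 MPa.
F'_nt = 1.3 F_nt − (F_nt / φF_nv) f_rv = 1.3·780 − (780/(0.75·579))·300.6 = 474 MPa, capped at F_nt → F'_nt = 474 MPa.
R_n = F'_nt · A_b · n = 474 × 452.4 × 3 / 1000 = 643.3 kN.
Design strength φR_n = 0.75 × 643.3 = 482 kN.

482 kN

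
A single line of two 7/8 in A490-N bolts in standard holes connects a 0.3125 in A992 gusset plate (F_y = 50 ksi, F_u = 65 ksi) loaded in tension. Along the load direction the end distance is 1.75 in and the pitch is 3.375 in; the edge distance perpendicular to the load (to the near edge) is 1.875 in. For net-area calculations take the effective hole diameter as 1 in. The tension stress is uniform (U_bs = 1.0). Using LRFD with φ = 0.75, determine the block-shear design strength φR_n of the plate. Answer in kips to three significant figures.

54.1 kips

Shear plane L_v = 1.75 + 1·3.375 = 5.125 in; A_gv = 5.125 × 0.3125 = 1.602 in².
A_nv = (5.125 − 1.5·1) × 0.3125 = 1.133 in².
A_nt = (1.875 − 0.5·1) × 0.3125 = 0.4297 in².
0.6 F_u A_nv = 44.18 kips; 0.6 F_y A_gv = 48.05 kips → shear rupture governs the shear term.
R_n = 44.18 + 1.0 × 65 × 0.4297 = 72.11 kips.
Design strength φR_n = 0.75 × 72.11 = 54.1 kips.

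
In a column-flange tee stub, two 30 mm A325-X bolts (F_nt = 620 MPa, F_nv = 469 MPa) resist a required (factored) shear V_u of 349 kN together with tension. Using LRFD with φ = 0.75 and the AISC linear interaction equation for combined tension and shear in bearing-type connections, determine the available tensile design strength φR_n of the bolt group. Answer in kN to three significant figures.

A_b = π·30²/4 = 706.9 mm²; f_rv = 349 × 1000 / (2 × 706.9) = 246.9 MPa.
F'_nt = 1.3 F_nt − (F_nt / φF_nv) f_rv = 1.3·620 − (620/(0.75·469))·246.9 = 370.9 MPa, capped at F_nt → F'_nt = 370.9 MPa.
R_n = F'_nt · A_b · n = 370.9 × 706.9 × 2 / 1000 = 524.3 kN.
Design strength φR_n = 0.75 × 524.3 = 393 kN.

393 kN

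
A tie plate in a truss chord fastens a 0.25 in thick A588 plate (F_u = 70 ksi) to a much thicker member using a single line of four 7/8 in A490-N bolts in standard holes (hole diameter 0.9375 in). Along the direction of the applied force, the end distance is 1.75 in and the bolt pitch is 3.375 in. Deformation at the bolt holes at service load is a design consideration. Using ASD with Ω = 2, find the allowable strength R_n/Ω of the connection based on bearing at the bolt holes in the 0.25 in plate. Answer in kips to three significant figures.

Per bolt r_n = 1.2 l_c t F_u ≤ 2.4 d t F_u; upper limit = 2.4 × 0.875 × 0.25 × 70 = 36.75 kips.
Edge bolt: l_c = 1.75 − 0.9375/2 = 1.281 in → 1.2 × 1.281 × 0.25 × 70 = 26.91 → r_n = 26.91 kips.
Interior bolts: l_c = 3.375 − 0.9375 = 2.438 in → 1.2 × 2.438 × 0.25 × 70 = 51.19 → r_n = 36.75 kips.
R_n = 1 × 26.91 + 3 × 36.75 = 137.2 kips.
Allowable strength R_n/Ω = 137.2 / 2 = 68.6 kips.

68.6 kips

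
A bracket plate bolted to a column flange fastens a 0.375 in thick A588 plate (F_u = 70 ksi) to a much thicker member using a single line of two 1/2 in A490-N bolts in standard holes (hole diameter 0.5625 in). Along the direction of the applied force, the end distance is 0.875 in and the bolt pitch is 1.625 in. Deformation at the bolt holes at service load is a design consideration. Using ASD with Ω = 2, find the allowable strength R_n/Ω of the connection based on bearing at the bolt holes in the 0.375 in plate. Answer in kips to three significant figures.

Per bolt r_n = 1.2 l_c t F_u ≤ 2.4 d t F_u; upper limit = 2.4 × 0.5 × 0.375 × 70 = 31.5 kips.
Edge bolt: l_c = 0.875 − 0.5625/2 = 0.5938 in → 1.2 × 0.5938 × 0.375 × 70 = 18.7 → r_n = 18.7 kips.
Interior bolts: l_c = 1.625 − 0.5625 = 1.062 in → 1.2 × 1.062 × 0.375 × 70 = 33.47 → r_n = 31.5 kips.
R_n = 1 × 18.7 + 1 × 31.5 = 50.2 kips.
Allowable strength R_n/Ω = 50.2 / 2 = 25.1 kips.

25.1 kips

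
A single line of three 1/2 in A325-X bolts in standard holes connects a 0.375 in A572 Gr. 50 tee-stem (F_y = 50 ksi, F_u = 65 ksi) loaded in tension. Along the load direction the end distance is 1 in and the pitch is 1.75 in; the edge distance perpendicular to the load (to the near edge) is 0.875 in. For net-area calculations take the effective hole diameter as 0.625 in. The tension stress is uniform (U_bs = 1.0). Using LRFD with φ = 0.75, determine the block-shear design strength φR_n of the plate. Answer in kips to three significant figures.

Shear plane L_v = 1 + 2·1.75 = 4.5 in; A_gv = 4.5 × 0.375 = 1.688 in².
A_nv = (4.5 − 2.5·0.625) × 0.375 = 1.102 in².
A_nt = (0.875 − 0.5·0.625) × 0.375 = 0.2109 in².
0.6 F_u A_nv = 42.96 kips; 0.6 F_y A_gv = 50.62 kips → shear rupture governs the shear term.
R_n = 42.96 + 1.0 × 65 × 0.2109 = 56.67 kips.
Design strength φR_n = 0.75 × 56.67 = 42.5 kips.

42.5 kips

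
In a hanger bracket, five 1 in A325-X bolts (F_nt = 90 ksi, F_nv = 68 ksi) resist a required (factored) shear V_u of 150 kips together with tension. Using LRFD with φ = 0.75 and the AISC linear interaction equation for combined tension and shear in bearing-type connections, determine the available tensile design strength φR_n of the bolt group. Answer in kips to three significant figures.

A_b = π·1²/4 = 0.7854 in²; f_rv = 150 / (5 × 0.7854) = 38.2 ksi.
F'_nt = 1.3 F_nt − (F_nt / φF_nv) f_rv = 1.3·90 − (90/(0.75·68))·38.2 = 49.59 ksi, capped at F_nt → F'_nt = 49.59 ksi.
R_n = F'_nt · A_b · n = 49.59 × 0.7854 × 5 = 194.8 kips.
Design strength φR_n = 0.75 × 194.8 = 146 kips.

146 kips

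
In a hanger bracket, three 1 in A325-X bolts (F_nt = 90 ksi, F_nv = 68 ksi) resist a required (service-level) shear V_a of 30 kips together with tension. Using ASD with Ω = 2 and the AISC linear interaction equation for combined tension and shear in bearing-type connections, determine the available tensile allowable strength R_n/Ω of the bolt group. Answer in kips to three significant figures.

A_b = π·1²/4 = 0.7854 in²; f_rv = 30 / (3 × 0.7854) = 12.73 ksi.
F'_nt = 1.3 F_nt − (Ω F_nt / F_nv) f_rv = 1.3·90 − (2·90/68)·12.73 = 83.3 ksi, capped at F_nt → F'_nt = 83.3 ksi.
R_n = F'_nt · A_b · n = 83.3 × 0.7854 × 3 = 196.3 kips.
Allowable strength R_n/Ω = 196.3 / 2 = 98.1 kips.

98.1 kips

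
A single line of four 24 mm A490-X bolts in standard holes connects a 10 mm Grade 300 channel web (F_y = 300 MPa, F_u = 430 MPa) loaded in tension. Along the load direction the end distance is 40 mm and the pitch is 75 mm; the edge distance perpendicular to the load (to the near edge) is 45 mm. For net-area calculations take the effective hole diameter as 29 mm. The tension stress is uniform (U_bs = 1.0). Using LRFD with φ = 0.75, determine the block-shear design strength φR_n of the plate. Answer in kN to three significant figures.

Shear plane L_v = 40 + 3·75 = 265 mm; A_gv = 265 × 10 = 2650 mm².
A_nv = (265 − 3.5·29) × 10 = 1635 mm².
A_nt = (45 − 0.5·29) × 10 = 305 mm².
0.6 F_u A_nv = 421.8 kN; 0.6 F_y A_gv = 477 kN → shear rupture governs the shear term.
R_n = 421.8 + 1.0 × 430 × 305 / 1000 = 553 kN.
Design strength φR_n = 0.75 × 553 = 415 kN.

415 kN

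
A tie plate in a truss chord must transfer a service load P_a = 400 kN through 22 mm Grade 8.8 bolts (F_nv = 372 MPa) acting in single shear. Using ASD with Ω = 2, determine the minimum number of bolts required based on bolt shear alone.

A_b = π·22²/4 = 380.1 mm².
Per-bolt allowable strength R_n/Ω = 372 × 380.1 × 1 / 1000 / 2 = 70.7 kN.
n ≥ 400 / 70.7 = 5.657 → use 6 bolts.

6 bolts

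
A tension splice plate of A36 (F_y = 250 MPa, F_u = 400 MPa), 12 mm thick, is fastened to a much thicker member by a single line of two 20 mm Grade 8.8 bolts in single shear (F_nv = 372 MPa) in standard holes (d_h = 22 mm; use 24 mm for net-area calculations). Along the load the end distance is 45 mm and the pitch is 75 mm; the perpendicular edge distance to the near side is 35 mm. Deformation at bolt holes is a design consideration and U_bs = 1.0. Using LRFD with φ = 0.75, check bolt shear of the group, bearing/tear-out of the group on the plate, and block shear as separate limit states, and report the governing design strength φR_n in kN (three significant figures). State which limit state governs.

175 kN (bolt shear governs)

Bolt shear: A_b = π·20²/4 = 314.2 mm²; R_n = 372 × 314.2 × 2 × 1 / 1000 = 233.7 kN → 0.75 × 233.7 = 175 kN.
Bearing: edge l_c = 34, r_n = 195.8 kN; interior l_c = 53, r_n = 230.4 kN; R_n = 195.8 + 1·230.4 = 426.2 kN → 320 kN.
Block shear: A_gv = 1440, A_nv = 1008, A_nt = 276 mm²; R_n = min(0.6F_uA_nv, 0.6F_yA_gv) + U_bs·F_u·A_nt = 326.4 kN → 245 kN.
Bolt shear governs: 175 kN.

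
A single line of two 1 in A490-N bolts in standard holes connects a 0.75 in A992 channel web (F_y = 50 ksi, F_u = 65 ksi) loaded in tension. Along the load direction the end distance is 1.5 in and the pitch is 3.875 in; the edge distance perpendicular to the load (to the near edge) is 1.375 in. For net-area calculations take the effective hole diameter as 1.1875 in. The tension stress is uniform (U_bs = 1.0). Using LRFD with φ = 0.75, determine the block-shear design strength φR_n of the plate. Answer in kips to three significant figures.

Shear plane L_v = 1.5 + 1·3.875 = 5.375 in; A_gv = 5.375 × 0.75 = 4.031 in².
A_nv = (5.375 − 1.5·1.1875) × 0.75 = 2.695 in².
A_nt = (1.375 − 0.5·1.1875) × 0.75 = 0.5859 in².
0.6 F_u A_nv = 105.1 kips; 0.6 F_y A_gv = 120.9 kips → shear rupture governs the shear term.
R_n = 105.1 + 1.0 × 65 × 0.5859 = 143.2 kips.
Design strength φR_n = 0.75 × 143.2 = 107 kips.

107 kips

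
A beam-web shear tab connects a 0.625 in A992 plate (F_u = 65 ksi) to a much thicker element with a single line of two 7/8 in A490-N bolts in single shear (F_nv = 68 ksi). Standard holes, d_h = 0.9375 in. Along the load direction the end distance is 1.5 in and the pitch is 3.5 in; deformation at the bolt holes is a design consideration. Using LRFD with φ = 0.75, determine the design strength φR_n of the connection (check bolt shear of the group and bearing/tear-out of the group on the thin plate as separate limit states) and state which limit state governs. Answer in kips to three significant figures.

Bolt shear: A_b = π·0.875²/4 = 0.6013 in²; R_n = 68 × 0.6013 × 2 × 1 = 81.78 kips → 0.75 × 81.78 = 61.3 kips.
Bearing (1.2 l_c t F_u ≤ 2.4 d t F_u): upper limit = 2.4·0.875·0.625·65 = 85.31 kips.
  Edge l_c = 1.5 − 0.9375/2 = 1.031 → r_n = 50.27 kips; interior l_c = 3.5 − 0.9375 = 2.562 → r_n = 85.31 kips.
  R_n,bearing = 1·50.27 + 1·85.31 = 135.6 kips → 0.75 × 135.6 = 102 kips.
Bolt shear governs: 61.3 kips.

61.3 kips (bolt shear governs)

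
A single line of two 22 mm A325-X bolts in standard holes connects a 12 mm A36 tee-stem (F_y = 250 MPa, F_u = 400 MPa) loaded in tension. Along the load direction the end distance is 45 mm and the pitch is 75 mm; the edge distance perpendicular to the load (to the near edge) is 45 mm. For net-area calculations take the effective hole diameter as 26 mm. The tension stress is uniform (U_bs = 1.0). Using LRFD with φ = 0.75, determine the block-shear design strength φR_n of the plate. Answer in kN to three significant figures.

Shear plane L_v = 45 + 1·75 = 120 mm; A_gv = 120 × 12 = 1440 mm².
A_nv = (120 − 1.5·26) × 12 = 972 mm².
A_nt = (45 − 0.5·26) × 12 = 384 mm².
0.6 F_u A_nv = 233.3 kN; 0.6 F_y A_gv = 216 kN → shear yielding governs the shear term.
R_n = 216 + 1.0 × 400 × 384 / 1000 = 369.6 kN.
Design strength φR_n = 0.75 × 369.6 = 277 kN.

277 kN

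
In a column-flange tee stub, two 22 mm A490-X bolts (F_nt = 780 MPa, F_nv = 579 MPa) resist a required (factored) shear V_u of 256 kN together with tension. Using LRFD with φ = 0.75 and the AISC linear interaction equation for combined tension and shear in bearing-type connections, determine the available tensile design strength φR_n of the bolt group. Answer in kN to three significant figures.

233 kN

A_b = π·22²/4 = 380.1 mm²; f_rv = 256 × 1000 / (2 × 380.1) = 336.7 MPa.
F'_nt = 1.3 F_nt − (F_nt / φF_nv) f_rv = 1.3·780 − (780/(0.75·579))·336.7 = 409.2 MPa, capped at F_nt → F'_nt = 409.2 MPa.
R_n = F'_nt · A_b · n = 409.2 × 380.1 × 2 / 1000 = 311.1 kN.
Design strength φR_n = 0.75 × 311.1 = 233 kN.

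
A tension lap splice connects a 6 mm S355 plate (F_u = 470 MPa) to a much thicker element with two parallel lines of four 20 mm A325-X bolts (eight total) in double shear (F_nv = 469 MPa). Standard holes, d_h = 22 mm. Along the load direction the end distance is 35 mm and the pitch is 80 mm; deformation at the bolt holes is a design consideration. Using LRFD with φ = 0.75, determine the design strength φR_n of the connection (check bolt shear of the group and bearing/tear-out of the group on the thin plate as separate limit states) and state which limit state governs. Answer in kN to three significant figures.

Bolt shear: A_b = π·20²/4 = 314.2 mm²; R_n = 469 × 314.2 × 8 × 2 / 1000 = 2357 kN → 0.75 × 2357 = 1770 kN.
Bearing (1.2 l_c t F_u ≤ 2.4 d t F_u): upper limit = 2.4·20·6·470 / 1000 = 135.4 kN.
  Edge l_c = 35 − 22/2 = 24 → r_n = 81.22 kN; interior l_c = 80 − 22 = 58 → r_n = 135.4 kN.
  R_n,bearing = 2·81.22 + 6·135.4 = 974.6 kN → 0.75 × 974.6 = 731 kN.
Bearing governs: 731 kN.

731 kN (bearing governs)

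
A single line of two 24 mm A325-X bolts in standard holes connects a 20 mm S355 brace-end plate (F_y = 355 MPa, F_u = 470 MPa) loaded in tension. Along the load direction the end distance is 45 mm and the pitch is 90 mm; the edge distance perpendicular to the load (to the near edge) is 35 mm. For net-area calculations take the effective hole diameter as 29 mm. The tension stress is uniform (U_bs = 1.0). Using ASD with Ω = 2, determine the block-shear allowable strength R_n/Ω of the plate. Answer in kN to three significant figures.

354 kN

Shear plane L_v = 45 + 1·90 = 135 mm; A_gv = 135 × 20 = 2700 mm².
A_nv = (135 − 1.5·29) × 20 = 1830 mm².
A_nt = (35 − 0.5·29) × 20 = 410 mm².
0.6 F_u A_nv = 516.1 kN; 0.6 F_y A_gv = 575.1 kN → shear rupture governs the shear term.
R_n = 516.1 + 1.0 × 470 × 410 / 1000 = 708.8 kN.
Allowable strength R_n/Ω = 708.8 / 2 = 354 kN.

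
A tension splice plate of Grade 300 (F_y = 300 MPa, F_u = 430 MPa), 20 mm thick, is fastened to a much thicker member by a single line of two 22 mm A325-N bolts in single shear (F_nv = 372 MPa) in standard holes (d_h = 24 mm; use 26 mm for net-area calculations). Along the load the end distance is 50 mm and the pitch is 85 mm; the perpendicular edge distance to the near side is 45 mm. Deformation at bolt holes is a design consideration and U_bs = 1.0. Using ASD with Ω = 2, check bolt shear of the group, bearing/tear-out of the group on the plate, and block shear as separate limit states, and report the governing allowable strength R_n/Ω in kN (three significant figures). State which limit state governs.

141 kN (bolt shear governs)

Bolt shear: A_b = π·22²/4 = 380.1 mm²; R_n = 372 × 380.1 × 2 × 1 / 1000 = 282.8 kN → 282.8 / 2 = 141 kN.
Bearing: edge l_c = 38, r_n = 392.2 kN; interior l_c = 61, r_n = 454.1 kN; R_n = 392.2 + 1·454.1 = 846.2 kN → 423 kN.
Block shear: A_gv = 2700, A_nv = 1920, A_nt = 640 mm²; R_n = min(0.6F_uA_nv, 0.6F_yA_gv) + U_bs·F_u·A_nt = 761.2 kN → 381 kN.
Bolt shear governs: 141 kN.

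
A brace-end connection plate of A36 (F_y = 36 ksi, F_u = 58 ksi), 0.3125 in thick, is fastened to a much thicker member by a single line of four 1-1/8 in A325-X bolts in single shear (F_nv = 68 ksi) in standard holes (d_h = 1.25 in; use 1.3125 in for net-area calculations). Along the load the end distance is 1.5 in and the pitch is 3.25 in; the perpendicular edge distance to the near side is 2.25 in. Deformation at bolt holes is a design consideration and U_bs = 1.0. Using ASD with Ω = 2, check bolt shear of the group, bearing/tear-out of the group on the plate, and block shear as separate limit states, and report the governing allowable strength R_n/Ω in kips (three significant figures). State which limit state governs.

50.6 kips (block shear governs)

Bolt shear: A_b = π·1.125²/4 = 0.994 in²; R_n = 68 × 0.994 × 4 × 1 = 270.4 kips → 270.4 / 2 = 135 kips.
Bearing: edge l_c = 0.875, r_n = 19.03 kips; interior l_c = 2, r_n = 43.5 kips; R_n = 19.03 + 3·43.5 = 149.5 kips → 74.8 kips.
Block shear: A_gv = 3.516, A_nv = 2.08, A_nt = 0.498 in²; R_n = min(0.6F_uA_nv, 0.6F_yA_gv) + U_bs·F_u·A_nt = 101.3 kips → 50.6 kips.
Block shear governs: 50.6 kips.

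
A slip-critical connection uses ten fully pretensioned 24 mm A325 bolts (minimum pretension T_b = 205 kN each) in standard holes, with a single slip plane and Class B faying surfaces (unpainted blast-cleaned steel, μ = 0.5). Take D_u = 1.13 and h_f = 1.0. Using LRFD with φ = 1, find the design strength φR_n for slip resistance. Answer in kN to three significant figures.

1160 kN

R_n = μ · D_u · h_f · T_b · n_s · n_b = 0.5 × 1.13 × 1.0 × 205 × 1 × 10 = 1158 kN.
Design strength φR_n = 1 × 1158 = 1160 kN.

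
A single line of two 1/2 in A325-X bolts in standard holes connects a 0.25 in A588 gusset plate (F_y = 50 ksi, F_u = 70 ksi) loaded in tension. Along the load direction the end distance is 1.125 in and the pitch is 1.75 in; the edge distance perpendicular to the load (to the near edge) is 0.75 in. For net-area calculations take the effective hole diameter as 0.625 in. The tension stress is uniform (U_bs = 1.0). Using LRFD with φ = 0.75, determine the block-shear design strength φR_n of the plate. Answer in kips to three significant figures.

Shear plane L_v = 1.125 + 1·1.75 = 2.875 in; A_gv = 2.875 × 0.25 = 0.7188 in².
A_nv = (2.875 − 1.5·0.625) × 0.25 = 0.4844 in².
A_nt = (0.75 − 0.5·0.625) × 0.25 = 0.1094 in².
0.6 F_u A_nv = 20.34 kips; 0.6 F_y A_gv = 21.56 kips → shear rupture governs the shear term.
R_n = 20.34 + 1.0 × 70 × 0.1094 = 28 kips.
Design strength φR_n = 0.75 × 28 = 21 kips.

21 kips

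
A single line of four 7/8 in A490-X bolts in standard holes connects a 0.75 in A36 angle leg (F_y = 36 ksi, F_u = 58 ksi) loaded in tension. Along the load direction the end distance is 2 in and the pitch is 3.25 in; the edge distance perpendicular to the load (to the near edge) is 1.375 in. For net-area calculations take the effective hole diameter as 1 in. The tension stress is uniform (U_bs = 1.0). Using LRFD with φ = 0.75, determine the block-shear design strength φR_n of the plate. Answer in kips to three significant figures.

Shear plane L_v = 2 + 3·3.25 = 11.75 in; A_gv = 11.75 × 0.75 = 8.812 in².
A_nv = (11.75 − 3.5·1) × 0.75 = 6.188 in².
A_nt = (1.375 − 0.5·1) × 0.75 = 0.6562 in².
0.6 F_u A_nv = 215.3 kips; 0.6 F_y A_gv = 190.3 kips → shear yielding governs the shear term.
R_n = 190.3 + 1.0 × 58 × 0.6562 = 228.4 kips.
Design strength φR_n = 0.75 × 228.4 = 171 kips.

171 kips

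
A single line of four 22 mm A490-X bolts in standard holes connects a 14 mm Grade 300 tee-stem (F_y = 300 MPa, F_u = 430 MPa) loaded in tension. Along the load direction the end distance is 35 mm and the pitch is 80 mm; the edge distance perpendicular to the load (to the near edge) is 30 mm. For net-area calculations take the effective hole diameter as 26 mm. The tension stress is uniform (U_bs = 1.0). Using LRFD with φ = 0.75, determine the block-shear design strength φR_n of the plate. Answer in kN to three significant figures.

Shear plane L_v = 35 + 3·80 = 275 mm; A_gv = 275 × 14 = 3850 mm².
A_nv = (275 − 3.5·26) × 14 = 2576 mm².
A_nt = (30 − 0.5·26) × 14 = 238 mm².
0.6 F_u A_nv = 664.6 kN; 0.6 F_y A_gv = 693 kN → shear rupture governs the shear term.
R_n = 664.6 + 1.0 × 430 × 238 / 1000 = 766.9 kN.
Design strength φR_n = 0.75 × 766.9 = 575 kN.

575 kN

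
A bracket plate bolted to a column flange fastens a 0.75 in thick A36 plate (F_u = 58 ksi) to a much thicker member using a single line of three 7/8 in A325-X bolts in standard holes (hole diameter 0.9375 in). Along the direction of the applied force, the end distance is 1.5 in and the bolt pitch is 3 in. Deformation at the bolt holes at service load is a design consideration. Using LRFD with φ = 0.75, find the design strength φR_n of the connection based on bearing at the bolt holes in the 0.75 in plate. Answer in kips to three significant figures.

Per bolt r_n = 1.2 l_c t F_u ≤ 2.4 d t F_u; upper limit = 2.4 × 0.875 × 0.75 × 58 = 91.35 kips.
Edge bolt: l_c = 1.5 − 0.9375/2 = 1.031 in → 1.2 × 1.031 × 0.75 × 58 = 53.83 → r_n = 53.83 kips.
Interior bolts: l_c = 3 − 0.9375 = 2.062 in → 1.2 × 2.062 × 0.75 × 58 = 107.7 → r_n = 91.35 kips.
R_n = 1 × 53.83 + 2 × 91.35 = 236.5 kips.
Design strength φR_n = 0.75 × 236.5 = 177 kips.

177 kips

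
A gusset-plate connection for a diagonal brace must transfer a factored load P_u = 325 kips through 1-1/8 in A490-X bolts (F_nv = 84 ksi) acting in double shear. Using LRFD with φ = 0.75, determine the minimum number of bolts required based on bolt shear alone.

3 bolts

A_b = π·1.125²/4 = 0.994 in².
Per-bolt design strength φR_n = 0.75 × 84 × 0.994 × 2 = 125.2 kips.
n ≥ 325 / 125.2 = 2.595 → use 3 bolts.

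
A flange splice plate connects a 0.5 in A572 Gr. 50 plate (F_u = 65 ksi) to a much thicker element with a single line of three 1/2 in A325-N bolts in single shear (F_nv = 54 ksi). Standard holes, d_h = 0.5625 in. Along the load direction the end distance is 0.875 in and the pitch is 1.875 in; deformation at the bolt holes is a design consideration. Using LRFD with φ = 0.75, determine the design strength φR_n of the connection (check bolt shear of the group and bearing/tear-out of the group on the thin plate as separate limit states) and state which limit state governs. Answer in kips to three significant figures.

Bolt shear: A_b = π·0.5²/4 = 0.1963 in²; R_n = 54 × 0.1963 × 3 × 1 = 31.81 kips → 0.75 × 31.81 = 23.9 kips.
Bearing (1.2 l_c t F_u ≤ 2.4 d t F_u): upper limit = 2.4·0.5·0.5·65 = 39 kips.
  Edge l_c = 0.875 − 0.5625/2 = 0.5938 → r_n = 23.16 kips; interior l_c = 1.875 − 0.5625 = 1.312 → r_n = 39 kips.
  R_n,bearing = 1·23.16 + 2·39 = 101.2 kips → 0.75 × 101.2 = 75.9 kips.
Bolt shear governs: 23.9 kips.

23.9 kips (bolt shear governs)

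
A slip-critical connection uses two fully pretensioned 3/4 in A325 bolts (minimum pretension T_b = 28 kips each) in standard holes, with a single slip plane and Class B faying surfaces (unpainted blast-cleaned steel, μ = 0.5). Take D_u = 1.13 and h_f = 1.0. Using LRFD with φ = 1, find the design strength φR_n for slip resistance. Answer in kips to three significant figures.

R_n = μ · D_u · h_f · T_b · n_s · n_b = 0.5 × 1.13 × 1.0 × 28 × 1 × 2 = 31.64 kips.
Design strength φR_n = 1 × 31.64 = 31.6 kips.

31.6 kips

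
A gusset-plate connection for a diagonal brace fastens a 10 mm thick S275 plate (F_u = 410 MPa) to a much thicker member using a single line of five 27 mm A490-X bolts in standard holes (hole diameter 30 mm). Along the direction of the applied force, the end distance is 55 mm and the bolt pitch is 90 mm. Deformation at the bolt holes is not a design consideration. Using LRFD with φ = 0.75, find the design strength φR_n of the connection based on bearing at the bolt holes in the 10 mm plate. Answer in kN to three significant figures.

1180 kN

Per bolt r_n = 1.5 l_c t F_u ≤ 3.0 d t F_u; upper limit = 3.0 × 27 × 10 × 410 / 1000 = 332.1 kN.
Edge bolt: l_c = 55 − 30/2 = 40 mm → 1.5 × 40 × 10 × 410 / 1000 = 246 → r_n = 246 kN.
Interior bolts: l_c = 90 − 30 = 60 mm → 1.5 × 60 × 10 × 410 / 1000 = 369 → r_n = 332.1 kN.
R_n = 1 × 246 + 4 × 332.1 = 1574 kN.
Design strength φR_n = 0.75 × 1574 = 1180 kN.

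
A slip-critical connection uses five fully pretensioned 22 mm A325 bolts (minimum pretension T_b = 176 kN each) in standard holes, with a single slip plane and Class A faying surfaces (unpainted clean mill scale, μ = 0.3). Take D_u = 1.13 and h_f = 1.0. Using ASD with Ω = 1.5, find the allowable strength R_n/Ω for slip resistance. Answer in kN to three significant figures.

199 kN

R_n = μ · D_u · h_f · T_b · n_s · n_b = 0.3 × 1.13 × 1.0 × 176 × 1 × 5 = 298.3 kN.
Allowable strength R_n/Ω = 298.3 / 1.5 = 199 kN.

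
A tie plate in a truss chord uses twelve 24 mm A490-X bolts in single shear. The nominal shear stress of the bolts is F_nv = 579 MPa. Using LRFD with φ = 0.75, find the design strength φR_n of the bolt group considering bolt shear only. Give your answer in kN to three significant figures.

A_b = π × 24² / 4 = 452.4 mm².
R_n = F_nv · A_b · n · n_s = 579 × 452.4 × 12 × 1 / 1000 = 3143 kN.
Design strength φR_n = 0.75 × 3143 = 2360 kN.

2360 kN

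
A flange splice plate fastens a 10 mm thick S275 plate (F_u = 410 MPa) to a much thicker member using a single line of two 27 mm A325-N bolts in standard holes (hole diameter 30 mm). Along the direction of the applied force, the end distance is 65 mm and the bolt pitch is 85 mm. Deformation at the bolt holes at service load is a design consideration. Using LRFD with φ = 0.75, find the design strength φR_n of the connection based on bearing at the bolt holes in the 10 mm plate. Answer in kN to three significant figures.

Per bolt r_n = 1.2 l_c t F_u ≤ 2.4 d t F_u; upper limit = 2.4 × 27 × 10 × 410 / 1000 = 265.7 kN.
Edge bolt: l_c = 65 − 30/2 = 50 mm → 1.2 × 50 × 10 × 410 / 1000 = 246 → r_n = 246 kN.
Interior bolts: l_c = 85 − 30 = 55 mm → 1.2 × 55 × 10 × 410 / 1000 = 270.6 → r_n = 265.7 kN.
R_n = 1 × 246 + 1 × 265.7 = 511.7 kN.
Design strength φR_n = 0.75 × 511.7 = 384 kN.

384 kN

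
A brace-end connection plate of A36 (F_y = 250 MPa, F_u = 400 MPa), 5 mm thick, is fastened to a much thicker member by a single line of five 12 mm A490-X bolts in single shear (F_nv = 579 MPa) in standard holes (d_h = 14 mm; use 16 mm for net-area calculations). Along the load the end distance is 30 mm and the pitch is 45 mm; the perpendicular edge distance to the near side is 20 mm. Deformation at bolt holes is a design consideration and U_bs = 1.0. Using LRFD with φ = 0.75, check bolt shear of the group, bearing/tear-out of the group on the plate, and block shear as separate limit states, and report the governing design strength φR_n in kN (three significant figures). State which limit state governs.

Bolt shear: A_b = π·12²/4 = 113.1 mm²; R_n = 579 × 113.1 × 5 × 1 / 1000 = 327.4 kN → 0.75 × 327.4 = 246 kN.
Bearing: edge l_c = 23, r_n = 55.2 kN; interior l_c = 31, r_n = 57.6 kN; R_n = 55.2 + 4·57.6 = 285.6 kN → 214 kN.
Block shear: A_gv = 1050, A_nv = 690, A_nt = 60 mm²; R_n = min(0.6F_uA_nv, 0.6F_yA_gv) + U_bs·F_u·A_nt = 181.5 kN → 136 kN.
Block shear governs: 136 kN.

136 kN (block shear governs)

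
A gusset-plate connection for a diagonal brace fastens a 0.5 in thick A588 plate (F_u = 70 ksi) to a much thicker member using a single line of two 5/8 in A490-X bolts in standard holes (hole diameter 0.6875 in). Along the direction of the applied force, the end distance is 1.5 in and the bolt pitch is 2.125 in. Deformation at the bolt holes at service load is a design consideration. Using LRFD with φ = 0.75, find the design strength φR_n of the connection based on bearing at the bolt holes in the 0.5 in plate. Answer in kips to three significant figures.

75.8 kips

Per bolt r_n = 1.2 l_c t F_u ≤ 2.4 d t F_u; upper limit = 2.4 × 0.625 × 0.5 × 70 = 52.5 kips.
Edge bolt: l_c = 1.5 − 0.6875/2 = 1.156 in → 1.2 × 1.156 × 0.5 × 70 = 48.56 → r_n = 48.56 kips.
Interior bolts: l_c = 2.125 − 0.6875 = 1.438 in → 1.2 × 1.438 × 0.5 × 70 = 60.37 → r_n = 52.5 kips.
R_n = 1 × 48.56 + 1 × 52.5 = 101.1 kips.
Design strength φR_n = 0.75 × 101.1 = 75.8 kips.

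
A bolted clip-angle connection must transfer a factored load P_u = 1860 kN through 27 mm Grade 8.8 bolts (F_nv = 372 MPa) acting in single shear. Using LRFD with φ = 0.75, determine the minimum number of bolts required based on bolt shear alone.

A_b = π·27²/4 = 572.6 mm².
Per-bolt design strength φR_n = 0.75 × 372 × 572.6 × 1 / 1000 = 159.7 kN.
n ≥ 1860 / 159.7 = 11.64 → use 12 bolts.

12 bolts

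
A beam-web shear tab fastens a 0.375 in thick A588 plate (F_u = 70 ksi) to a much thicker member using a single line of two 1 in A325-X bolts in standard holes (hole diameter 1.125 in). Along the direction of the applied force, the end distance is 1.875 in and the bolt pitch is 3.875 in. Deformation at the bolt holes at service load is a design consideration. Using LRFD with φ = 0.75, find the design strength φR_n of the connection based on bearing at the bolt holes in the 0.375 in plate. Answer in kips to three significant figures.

Per bolt r_n = 1.2 l_c t F_u ≤ 2.4 d t F_u; upper limit = 2.4 × 1 × 0.375 × 70 = 63 kips.
Edge bolt: l_c = 1.875 − 1.125/2 = 1.312 in → 1.2 × 1.312 × 0.375 × 70 = 41.34 → r_n = 41.34 kips.
Interior bolts: l_c = 3.875 − 1.125 = 2.75 in → 1.2 × 2.75 × 0.375 × 70 = 86.62 → r_n = 63 kips.
R_n = 1 × 41.34 + 1 × 63 = 104.3 kips.
Design strength φR_n = 0.75 × 104.3 = 78.3 kips.

78.3 kips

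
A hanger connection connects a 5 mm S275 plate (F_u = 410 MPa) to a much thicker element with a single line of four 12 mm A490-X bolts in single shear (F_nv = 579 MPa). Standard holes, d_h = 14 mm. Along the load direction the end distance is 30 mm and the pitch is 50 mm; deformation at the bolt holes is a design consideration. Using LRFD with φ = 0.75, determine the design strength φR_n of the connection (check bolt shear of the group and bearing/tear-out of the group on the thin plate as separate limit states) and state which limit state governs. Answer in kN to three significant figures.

175 kN (bearing governs)

Bolt shear: A_b = π·12²/4 = 113.1 mm²; R_n = 579 × 113.1 × 4 × 1 / 1000 = 261.9 kN → 0.75 × 261.9 = 196 kN.
Bearing (1.2 l_c t F_u ≤ 2.4 d t F_u): upper limit = 2.4·12·5·410 / 1000 = 59.04 kN.
  Edge l_c = 30 − 14/2 = 23 → r_n = 56.58 kN; interior l_c = 50 − 14 = 36 → r_n = 59.04 kN.
  R_n,bearing = 1·56.58 + 3·59.04 = 233.7 kN → 0.75 × 233.7 = 175 kN.
Bearing governs: 175 kN.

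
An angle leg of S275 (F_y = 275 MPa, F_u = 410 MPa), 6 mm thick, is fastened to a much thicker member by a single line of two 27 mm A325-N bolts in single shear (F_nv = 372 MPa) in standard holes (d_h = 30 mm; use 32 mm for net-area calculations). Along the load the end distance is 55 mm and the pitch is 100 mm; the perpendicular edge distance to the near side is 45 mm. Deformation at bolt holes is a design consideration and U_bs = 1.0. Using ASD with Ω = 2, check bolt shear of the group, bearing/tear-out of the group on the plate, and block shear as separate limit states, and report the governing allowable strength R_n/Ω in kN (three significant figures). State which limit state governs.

Bolt shear: A_b = π·27²/4 = 572.6 mm²; R_n = 372 × 572.6 × 2 × 1 / 1000 = 426 kN → 426 / 2 = 213 kN.
Bearing: edge l_c = 40, r_n = 118.1 kN; interior l_c = 70, r_n = 159.4 kN; R_n = 118.1 + 1·159.4 = 277.5 kN → 139 kN.
Block shear: A_gv = 930, A_nv = 642, A_nt = 174 mm²; R_n = min(0.6F_uA_nv, 0.6F_yA_gv) + U_bs·F_u·A_nt = 224.8 kN → 112 kN.
Block shear governs: 112 kN.

112 kN (block shear governs)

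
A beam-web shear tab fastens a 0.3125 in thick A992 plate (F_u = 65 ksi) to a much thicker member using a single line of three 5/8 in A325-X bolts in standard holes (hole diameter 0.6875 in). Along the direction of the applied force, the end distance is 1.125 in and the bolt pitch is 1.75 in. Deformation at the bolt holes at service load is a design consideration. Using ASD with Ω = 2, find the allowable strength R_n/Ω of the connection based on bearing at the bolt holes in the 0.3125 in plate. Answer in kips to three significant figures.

Per bolt r_n = 1.2 l_c t F_u ≤ 2.4 d t F_u; upper limit = 2.4 × 0.625 × 0.3125 × 65 = 30.47 kips.
Edge bolt: l_c = 1.125 − 0.6875/2 = 0.7812 in → 1.2 × 0.7812 × 0.3125 × 65 = 19.04 → r_n = 19.04 kips.
Interior bolts: l_c = 1.75 − 0.6875 = 1.062 in → 1.2 × 1.062 × 0.3125 × 65 = 25.9 → r_n = 25.9 kips.
R_n = 1 × 19.04 + 2 × 25.9 = 70.84 kips.
Allowable strength R_n/Ω = 70.84 / 2 = 35.4 kips.

35.4 kips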